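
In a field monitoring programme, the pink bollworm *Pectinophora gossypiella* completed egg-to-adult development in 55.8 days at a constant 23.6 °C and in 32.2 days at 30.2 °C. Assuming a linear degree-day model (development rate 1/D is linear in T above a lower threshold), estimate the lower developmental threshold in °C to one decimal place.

Under the model K = D·(T − T_b), so D₁·(T₁ − T_b) = D₂·(T₂ − T_b).
55.8·(23.6 − T_b) = 32.2·(30.2 − T_b)
T_b = (55.8·23.6 − 32.2·30.2) / (55.8 − 32.2) = 344.44 / 23.6 = 14.595 °C ≈ 14.6 °C.

14.6 °C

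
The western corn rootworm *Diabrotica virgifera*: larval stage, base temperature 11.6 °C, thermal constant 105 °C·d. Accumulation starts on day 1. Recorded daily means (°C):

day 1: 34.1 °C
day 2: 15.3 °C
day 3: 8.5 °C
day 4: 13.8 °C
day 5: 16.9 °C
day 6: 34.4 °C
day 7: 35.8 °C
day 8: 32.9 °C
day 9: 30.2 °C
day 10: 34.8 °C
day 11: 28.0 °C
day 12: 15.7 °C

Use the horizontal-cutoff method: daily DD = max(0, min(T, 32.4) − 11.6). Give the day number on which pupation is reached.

day 9

Daily DD above 11.6 °C (capped at 20.8): 20.8, 3.7, 0.0, 2.2, 5.3, 20.8, 20.8, 20.8, 18.6, 20.8, 16.4, 4.1.
Cumulative: 20.8, 24.5, 24.5, 26.7, 32.0, 52.8, 73.6, 94.4, 113.0, 133.8, 150.2, 154.3.
The total first reaches 105 DD on day 9.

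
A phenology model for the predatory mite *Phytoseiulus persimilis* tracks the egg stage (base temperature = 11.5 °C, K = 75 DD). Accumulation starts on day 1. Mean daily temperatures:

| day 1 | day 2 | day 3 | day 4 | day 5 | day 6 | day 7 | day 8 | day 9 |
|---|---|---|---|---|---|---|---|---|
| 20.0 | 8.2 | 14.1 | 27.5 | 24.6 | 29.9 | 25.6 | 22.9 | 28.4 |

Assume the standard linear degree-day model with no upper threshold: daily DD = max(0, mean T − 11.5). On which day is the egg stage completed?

Daily DD above 11.5 °C: 8.5, 0.0, 2.6, 16.0, 13.1, 18.4, 14.1, 11.4, 16.9.
Cumulative: 8.5, 8.5, 11.1, 27.1, 40.2, 58.6, 72.7, 84.1, 101.0.
The total first reaches 75 DD on day 8.

day 8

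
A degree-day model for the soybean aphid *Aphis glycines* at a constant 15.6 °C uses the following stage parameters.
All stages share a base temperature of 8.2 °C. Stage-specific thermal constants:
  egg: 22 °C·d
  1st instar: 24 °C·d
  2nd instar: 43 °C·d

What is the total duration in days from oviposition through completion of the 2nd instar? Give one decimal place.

12.0 days

Daily accumulation at 15.6 °C = 15.6 − 8.2 = 7.4 DD/day.
Total K = 22 + 24 + 43 = 89 DD.
Total duration = 89 / 7.4 = 12.027 ≈ 12.0 days.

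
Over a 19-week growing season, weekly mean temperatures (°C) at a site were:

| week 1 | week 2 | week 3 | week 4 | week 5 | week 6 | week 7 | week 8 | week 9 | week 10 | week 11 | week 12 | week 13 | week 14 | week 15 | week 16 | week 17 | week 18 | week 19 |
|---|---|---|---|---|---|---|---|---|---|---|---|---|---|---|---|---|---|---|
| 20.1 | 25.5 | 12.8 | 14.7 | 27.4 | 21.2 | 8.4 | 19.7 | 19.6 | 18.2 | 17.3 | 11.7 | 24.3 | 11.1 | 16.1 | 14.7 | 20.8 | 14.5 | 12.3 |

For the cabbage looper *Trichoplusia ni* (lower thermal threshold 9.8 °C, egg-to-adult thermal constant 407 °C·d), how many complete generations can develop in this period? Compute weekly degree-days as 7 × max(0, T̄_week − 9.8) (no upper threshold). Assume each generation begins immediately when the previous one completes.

2 generations

Weekly DD (7 × max(0, T̄ − 9.8)): 72.1, 109.9, 21.0, 34.3, 123.2, 79.8, 0.0, 69.3, 68.6, 58.8, 52.5, 13.3, 101.5, 9.1, 44.1, 34.3, 77.0, 32.9, 17.5.
Season total = 1019.2 DD.
Complete generations = ⌊1019.2 / 407⌋ = 2.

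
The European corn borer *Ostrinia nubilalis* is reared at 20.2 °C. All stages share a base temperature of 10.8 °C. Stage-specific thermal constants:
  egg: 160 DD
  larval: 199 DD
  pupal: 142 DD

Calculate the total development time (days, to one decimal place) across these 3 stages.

Daily accumulation at 20.2 °C = 20.2 − 10.8 = 9.4 DD/day.
Total K = 160 + 199 + 142 = 501 DD.
Total duration = 501 / 9.4 = 53.298 ≈ 53.3 days.

53.3 days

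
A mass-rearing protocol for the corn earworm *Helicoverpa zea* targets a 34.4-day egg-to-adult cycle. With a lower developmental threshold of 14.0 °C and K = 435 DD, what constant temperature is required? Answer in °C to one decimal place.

Required daily accumulation = 435 / 34.4 = 12.645 DD/day.
T = T_base + 12.645 = 14.0 + 12.645 = 26.645 ≈ 26.6 °C.

26.6 °C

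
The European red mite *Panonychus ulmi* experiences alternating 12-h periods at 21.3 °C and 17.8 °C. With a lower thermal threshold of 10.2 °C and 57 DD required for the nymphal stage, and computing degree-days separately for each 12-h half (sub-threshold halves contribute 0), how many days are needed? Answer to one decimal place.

Day half: max(0, 21.3 − 10.2) × 0.5 = 11.1 × 0.5 = 5.55 DD.
Night half: max(0, 17.8 − 10.2) × 0.5 = 7.6 × 0.5 = 3.80 DD.
Per 24 h: 9.35 DD/day.
Duration = 57 / 9.35 = 6.096 ≈ 6.1 days.

6.1 days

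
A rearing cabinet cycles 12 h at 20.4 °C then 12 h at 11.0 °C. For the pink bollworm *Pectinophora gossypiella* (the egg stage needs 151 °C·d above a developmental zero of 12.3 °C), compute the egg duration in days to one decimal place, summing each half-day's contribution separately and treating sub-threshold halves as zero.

Day half: max(0, 20.4 − 12.3) × 0.5 = 8.1 × 0.5 = 4.05 DD.
Night half: max(0, 11.0 − 12.3) × 0.5 = 0.0 × 0.5 = 0.00 DD.
Per 24 h: 4.05 DD/day.
Duration = 151 / 4.05 = 37.284 ≈ 37.3 days.

37.3 days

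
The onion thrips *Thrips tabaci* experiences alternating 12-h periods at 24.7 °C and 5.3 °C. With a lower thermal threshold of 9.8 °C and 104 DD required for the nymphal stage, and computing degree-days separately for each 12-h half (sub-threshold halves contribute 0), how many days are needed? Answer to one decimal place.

Day half: max(0, 24.7 − 9.8) × 0.5 = 14.9 × 0.5 = 7.45 DD.
Night half: max(0, 5.3 − 9.8) × 0.5 = 0.0 × 0.5 = 0.00 DD.
Per 24 h: 7.45 DD/day.
Duration = 104 / 7.45 = 13.960 ≈ 14.0 days.

14.0 days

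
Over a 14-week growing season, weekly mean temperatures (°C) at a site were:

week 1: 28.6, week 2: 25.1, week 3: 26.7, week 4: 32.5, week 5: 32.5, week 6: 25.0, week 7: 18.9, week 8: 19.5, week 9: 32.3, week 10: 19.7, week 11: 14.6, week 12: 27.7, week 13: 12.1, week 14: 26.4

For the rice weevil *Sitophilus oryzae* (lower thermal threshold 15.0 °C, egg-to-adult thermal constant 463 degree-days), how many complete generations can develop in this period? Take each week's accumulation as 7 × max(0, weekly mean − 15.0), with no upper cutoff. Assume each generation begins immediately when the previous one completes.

Weekly DD (7 × max(0, T̄ − 15.0)): 95.2, 70.7, 81.9, 122.5, 122.5, 70.0, 27.3, 31.5, 121.1, 32.9, 0.0, 88.9, 0.0, 79.8.
Season total = 944.3 DD.
Complete generations = ⌊944.3 / 463⌋ = 2.

2 generations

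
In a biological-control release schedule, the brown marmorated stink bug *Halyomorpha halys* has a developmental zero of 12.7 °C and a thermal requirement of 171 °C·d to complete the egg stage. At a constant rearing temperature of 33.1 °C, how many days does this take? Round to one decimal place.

8.4 days

Daily accumulation = 33.1 − 12.7 = 20.4 DD/day.
Duration = 171 / 20.4 = 8.382 ≈ 8.4 days.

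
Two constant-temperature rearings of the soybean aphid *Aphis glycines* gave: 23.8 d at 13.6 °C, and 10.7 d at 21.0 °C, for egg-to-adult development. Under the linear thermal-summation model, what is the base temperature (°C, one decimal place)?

Equal thermal constants: D₁(T₁ − T_b) = D₂(T₂ − T_b).
23.8·(13.6 − T_b) = 10.7·(21.0 − T_b)
T_b = (23.8·13.6 − 10.7·21.0) / (23.8 − 10.7) = 98.98 / 13.1 = 7.556 °C ≈ 7.6 °C.

7.6 °C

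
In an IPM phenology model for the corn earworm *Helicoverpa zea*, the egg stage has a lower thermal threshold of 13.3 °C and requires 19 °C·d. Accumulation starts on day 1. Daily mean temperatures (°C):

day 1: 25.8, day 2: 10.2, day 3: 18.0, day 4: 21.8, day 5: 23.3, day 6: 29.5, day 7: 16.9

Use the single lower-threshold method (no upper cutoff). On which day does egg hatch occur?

Daily DD above 13.3 °C: 12.5, 0.0, 4.7, 8.5, 10.0, 16.2, 3.6.
Cumulative: 12.5, 12.5, 17.2, 25.7, 35.7, 51.9, 55.5.
The total first reaches 19 DD on day 4.

day 4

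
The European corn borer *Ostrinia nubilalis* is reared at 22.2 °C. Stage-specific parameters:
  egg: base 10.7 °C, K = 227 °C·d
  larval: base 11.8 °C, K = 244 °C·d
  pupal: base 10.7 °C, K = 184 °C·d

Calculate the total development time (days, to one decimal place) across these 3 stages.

59.2 days

egg: 227 / (22.2 − 10.7) = 227 / 11.5 = 19.739 d.
larval: 244 / (22.2 − 11.8) = 244 / 10.4 = 23.462 d.
pupal: 184 / (22.2 − 10.7) = 184 / 11.5 = 16.000 d.
Sum = 59.201 ≈ 59.2 days.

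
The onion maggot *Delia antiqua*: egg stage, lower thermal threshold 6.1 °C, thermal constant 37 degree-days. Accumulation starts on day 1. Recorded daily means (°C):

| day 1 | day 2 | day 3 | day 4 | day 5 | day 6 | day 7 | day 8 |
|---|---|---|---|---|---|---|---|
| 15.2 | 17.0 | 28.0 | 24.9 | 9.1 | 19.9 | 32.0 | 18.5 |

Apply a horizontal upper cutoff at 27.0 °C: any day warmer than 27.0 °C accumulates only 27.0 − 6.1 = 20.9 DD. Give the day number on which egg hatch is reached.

Daily DD above 6.1 °C (capped at 20.9): 9.1, 10.9, 20.9, 18.8, 3.0, 13.8, 20.9, 12.4.
Cumulative: 9.1, 20.0, 40.9, 59.7, 62.7, 76.5, 97.4, 109.8.
The total first reaches 37 DD on day 3.

day 3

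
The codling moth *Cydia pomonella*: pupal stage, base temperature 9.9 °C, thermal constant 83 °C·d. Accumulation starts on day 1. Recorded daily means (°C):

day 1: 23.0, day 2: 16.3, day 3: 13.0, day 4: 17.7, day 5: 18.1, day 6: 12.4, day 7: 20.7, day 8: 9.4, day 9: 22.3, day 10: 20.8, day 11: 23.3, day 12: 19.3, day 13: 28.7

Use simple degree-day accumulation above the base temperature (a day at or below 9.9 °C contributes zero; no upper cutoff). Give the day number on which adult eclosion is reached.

Daily DD above 9.9 °C: 13.1, 6.4, 3.1, 7.8, 8.2, 2.5, 10.8, 0.0, 12.4, 10.9, 13.4, 9.4, 18.8.
Cumulative: 13.1, 19.5, 22.6, 30.4, 38.6, 41.1, 51.9, 51.9, 64.3, 75.2, 88.6, 98.0, 116.8.
The total first reaches 83 DD on day 11.

day 11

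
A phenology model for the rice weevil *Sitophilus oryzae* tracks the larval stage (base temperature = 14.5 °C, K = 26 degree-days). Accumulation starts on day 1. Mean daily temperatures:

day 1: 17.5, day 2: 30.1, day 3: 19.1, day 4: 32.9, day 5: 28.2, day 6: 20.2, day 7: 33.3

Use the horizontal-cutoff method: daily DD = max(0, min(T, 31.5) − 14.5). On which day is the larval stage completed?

day 4

Daily DD above 14.5 °C (capped at 17.0): 3.0, 15.6, 4.6, 17.0, 13.7, 5.7, 17.0.
Cumulative: 3.0, 18.6, 23.2, 40.2, 53.9, 59.6, 76.6.
The total first reaches 26 DD on day 4.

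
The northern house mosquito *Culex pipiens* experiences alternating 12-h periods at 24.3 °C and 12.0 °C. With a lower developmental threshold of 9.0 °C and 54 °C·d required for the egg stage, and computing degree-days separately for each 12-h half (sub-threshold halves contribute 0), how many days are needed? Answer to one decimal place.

5.9 days

Day half: max(0, 24.3 − 9.0) × 0.5 = 15.3 × 0.5 = 7.65 DD.
Night half: max(0, 12.0 − 9.0) × 0.5 = 3.0 × 0.5 = 1.50 DD.
Per 24 h: 9.15 DD/day.
Duration = 54 / 9.15 = 5.902 ≈ 5.9 days.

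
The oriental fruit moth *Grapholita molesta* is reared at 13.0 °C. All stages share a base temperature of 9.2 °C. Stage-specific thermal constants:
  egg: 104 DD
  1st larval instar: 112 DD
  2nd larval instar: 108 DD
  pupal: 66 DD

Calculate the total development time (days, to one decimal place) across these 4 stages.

Daily accumulation at 13.0 °C = 13.0 − 9.2 = 3.8 DD/day.
Total K = 104 + 112 + 108 + 66 = 390 DD.
Total duration = 390 / 3.8 = 102.632 ≈ 102.6 days.

102.6 days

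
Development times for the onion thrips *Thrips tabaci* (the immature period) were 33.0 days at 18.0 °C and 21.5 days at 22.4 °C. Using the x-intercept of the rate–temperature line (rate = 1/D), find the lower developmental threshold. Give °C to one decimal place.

Under the model K = D·(T − T_b), so D₁·(T₁ − T_b) = D₂·(T₂ − T_b).
33.0·(18.0 − T_b) = 21.5·(22.4 − T_b)
T_b = (33.0·18.0 − 21.5·22.4) / (33.0 − 21.5) = 112.40 / 11.5 = 9.774 °C ≈ 9.8 °C.

9.8 °C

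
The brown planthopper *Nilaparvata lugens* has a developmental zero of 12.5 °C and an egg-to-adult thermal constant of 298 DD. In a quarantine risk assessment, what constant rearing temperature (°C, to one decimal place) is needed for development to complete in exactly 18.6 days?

28.5 °C

Required daily accumulation = 298 / 18.6 = 16.022 DD/day.
T = T_base + 16.022 = 12.5 + 16.022 = 28.522 ≈ 28.5 °C.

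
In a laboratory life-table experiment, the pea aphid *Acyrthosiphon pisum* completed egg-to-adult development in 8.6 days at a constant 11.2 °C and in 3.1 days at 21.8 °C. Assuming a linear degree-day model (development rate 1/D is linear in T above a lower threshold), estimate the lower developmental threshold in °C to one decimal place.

5.2 °C

Under the model K = D·(T − T_b), so D₁·(T₁ − T_b) = D₂·(T₂ − T_b).
8.6·(11.2 − T_b) = 3.1·(21.8 − T_b)
T_b = (8.6·11.2 − 3.1·21.8) / (8.6 − 3.1) = 28.74 / 5.5 = 5.225 °C ≈ 5.2 °C.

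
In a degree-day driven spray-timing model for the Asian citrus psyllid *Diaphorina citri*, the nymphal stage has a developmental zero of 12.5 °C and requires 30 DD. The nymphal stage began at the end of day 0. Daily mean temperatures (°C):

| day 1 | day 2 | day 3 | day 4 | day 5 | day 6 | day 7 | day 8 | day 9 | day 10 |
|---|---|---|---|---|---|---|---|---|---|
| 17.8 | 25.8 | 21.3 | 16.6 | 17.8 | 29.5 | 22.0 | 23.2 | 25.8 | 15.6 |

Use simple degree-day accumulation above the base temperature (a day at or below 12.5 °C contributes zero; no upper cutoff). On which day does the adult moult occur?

Daily DD above 12.5 °C: 5.3, 13.3, 8.8, 4.1, 5.3, 17.0, 9.5, 10.7, 13.3, 3.1.
Cumulative: 5.3, 18.6, 27.4, 31.5, 36.8, 53.8, 63.3, 74.0, 87.3, 90.4.
The total first reaches 30 DD on day 4.

day 4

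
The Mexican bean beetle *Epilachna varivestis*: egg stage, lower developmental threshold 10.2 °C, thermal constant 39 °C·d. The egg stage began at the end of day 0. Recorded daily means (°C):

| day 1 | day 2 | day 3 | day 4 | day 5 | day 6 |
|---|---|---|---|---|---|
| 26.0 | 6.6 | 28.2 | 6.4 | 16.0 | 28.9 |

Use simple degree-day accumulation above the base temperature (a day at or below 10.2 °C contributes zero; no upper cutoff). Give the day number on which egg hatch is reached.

day 5

Daily DD above 10.2 °C: 15.8, 0.0, 18.0, 0.0, 5.8, 18.7.
Cumulative: 15.8, 15.8, 33.8, 33.8, 39.6, 58.3.
The total first reaches 39 DD on day 5.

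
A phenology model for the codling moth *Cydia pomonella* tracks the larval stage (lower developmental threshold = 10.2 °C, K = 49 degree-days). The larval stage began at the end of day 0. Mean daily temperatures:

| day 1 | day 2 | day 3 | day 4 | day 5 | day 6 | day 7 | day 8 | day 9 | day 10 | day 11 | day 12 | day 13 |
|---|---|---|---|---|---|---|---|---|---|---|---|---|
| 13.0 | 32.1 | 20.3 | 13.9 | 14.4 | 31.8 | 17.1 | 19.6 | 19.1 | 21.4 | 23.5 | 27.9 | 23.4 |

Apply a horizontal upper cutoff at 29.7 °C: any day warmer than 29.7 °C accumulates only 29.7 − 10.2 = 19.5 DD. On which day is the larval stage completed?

Daily DD above 10.2 °C (capped at 19.5): 2.8, 19.5, 10.1, 3.7, 4.2, 19.5, 6.9, 9.4, 8.9, 11.2, 13.3, 17.7, 13.2.
Cumulative: 2.8, 22.3, 32.4, 36.1, 40.3, 59.8, 66.7, 76.1, 85.0, 96.2, 109.5, 127.2, 140.4.
The total first reaches 49 DD on day 6.

day 6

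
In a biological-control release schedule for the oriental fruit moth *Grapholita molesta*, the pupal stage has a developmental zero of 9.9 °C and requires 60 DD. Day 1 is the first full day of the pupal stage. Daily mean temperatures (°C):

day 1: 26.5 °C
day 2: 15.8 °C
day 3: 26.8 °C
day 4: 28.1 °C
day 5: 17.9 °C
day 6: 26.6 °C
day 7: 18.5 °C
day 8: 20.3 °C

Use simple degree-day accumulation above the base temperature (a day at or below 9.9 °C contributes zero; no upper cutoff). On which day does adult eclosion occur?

Daily DD above 9.9 °C: 16.6, 5.9, 16.9, 18.2, 8.0, 16.7, 8.6, 10.4.
Cumulative: 16.6, 22.5, 39.4, 57.6, 65.6, 82.3, 90.9, 101.3.
The total first reaches 60 DD on day 5.

day 5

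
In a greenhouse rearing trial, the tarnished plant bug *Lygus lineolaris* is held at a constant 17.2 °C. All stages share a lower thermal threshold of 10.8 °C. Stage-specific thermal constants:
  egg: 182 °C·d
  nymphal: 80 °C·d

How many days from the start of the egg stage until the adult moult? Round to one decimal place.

Daily accumulation at 17.2 °C = 17.2 − 10.8 = 6.4 DD/day.
Total K = 182 + 80 = 262 DD.
Total duration = 262 / 6.4 = 40.938 ≈ 40.9 days.

40.9 days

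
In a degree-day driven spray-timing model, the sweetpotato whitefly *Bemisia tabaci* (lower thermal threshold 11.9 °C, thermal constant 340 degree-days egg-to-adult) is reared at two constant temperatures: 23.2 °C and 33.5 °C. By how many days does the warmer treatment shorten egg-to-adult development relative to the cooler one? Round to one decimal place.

14.3 days

At 23.2 °C: 340 / (23.2 − 11.9) = 340 / 11.3 = 30.088 d.
At 33.5 °C: 340 / (33.5 − 11.9) = 340 / 21.6 = 15.741 d.
Difference = |30.088 − 15.741| = 14.348 ≈ 14.3 days.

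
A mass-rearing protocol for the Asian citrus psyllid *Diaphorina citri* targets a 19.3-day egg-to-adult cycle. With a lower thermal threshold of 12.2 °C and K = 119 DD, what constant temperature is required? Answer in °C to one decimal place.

18.4 °C

Required daily accumulation = 119 / 19.3 = 6.166 DD/day.
T = T_base + 6.166 = 12.2 + 6.166 = 18.366 ≈ 18.4 °C.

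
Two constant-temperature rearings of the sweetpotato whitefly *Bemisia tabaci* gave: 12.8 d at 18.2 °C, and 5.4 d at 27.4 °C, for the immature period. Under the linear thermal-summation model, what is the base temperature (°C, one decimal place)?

Under the model K = D·(T − T_b), so D₁·(T₁ − T_b) = D₂·(T₂ − T_b).
12.8·(18.2 − T_b) = 5.4·(27.4 − T_b)
T_b = (12.8·18.2 − 5.4·27.4) / (12.8 − 5.4) = 85.00 / 7.4 = 11.486 °C ≈ 11.5 °C.

11.5 °C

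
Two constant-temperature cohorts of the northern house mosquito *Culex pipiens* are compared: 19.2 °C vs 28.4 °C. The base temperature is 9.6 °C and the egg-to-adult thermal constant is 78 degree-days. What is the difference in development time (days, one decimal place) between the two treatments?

4.0 days

At 19.2 °C: 78 / (19.2 − 9.6) = 78 / 9.6 = 8.125 d.
At 28.4 °C: 78 / (28.4 − 9.6) = 78 / 18.8 = 4.149 d.
Difference = |8.125 − 4.149| = 3.976 ≈ 4.0 days.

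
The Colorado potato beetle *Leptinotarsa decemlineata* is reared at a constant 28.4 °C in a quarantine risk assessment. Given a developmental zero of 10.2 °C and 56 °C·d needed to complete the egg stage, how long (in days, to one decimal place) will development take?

3.1 days

Daily accumulation = 28.4 − 10.2 = 18.2 DD/day.
Duration = 56 / 18.2 = 3.077 ≈ 3.1 days.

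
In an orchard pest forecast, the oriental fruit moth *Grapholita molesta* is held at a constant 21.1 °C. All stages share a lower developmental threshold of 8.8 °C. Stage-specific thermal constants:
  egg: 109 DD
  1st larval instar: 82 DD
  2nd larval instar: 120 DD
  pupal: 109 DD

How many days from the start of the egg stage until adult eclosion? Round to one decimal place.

Daily accumulation at 21.1 °C = 21.1 − 8.8 = 12.3 DD/day.
Total K = 109 + 82 + 120 + 109 = 420 DD.
Total duration = 420 / 12.3 = 34.146 ≈ 34.1 days.

34.1 days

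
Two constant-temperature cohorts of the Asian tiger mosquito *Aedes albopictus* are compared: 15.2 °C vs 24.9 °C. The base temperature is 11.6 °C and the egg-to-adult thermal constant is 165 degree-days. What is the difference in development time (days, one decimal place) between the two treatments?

33.4 days

At 15.2 °C: 165 / (15.2 − 11.6) = 165 / 3.6 = 45.833 d.
At 24.9 °C: 165 / (24.9 − 11.6) = 165 / 13.3 = 12.406 d.
Difference = |45.833 − 12.406| = 33.427 ≈ 33.4 days.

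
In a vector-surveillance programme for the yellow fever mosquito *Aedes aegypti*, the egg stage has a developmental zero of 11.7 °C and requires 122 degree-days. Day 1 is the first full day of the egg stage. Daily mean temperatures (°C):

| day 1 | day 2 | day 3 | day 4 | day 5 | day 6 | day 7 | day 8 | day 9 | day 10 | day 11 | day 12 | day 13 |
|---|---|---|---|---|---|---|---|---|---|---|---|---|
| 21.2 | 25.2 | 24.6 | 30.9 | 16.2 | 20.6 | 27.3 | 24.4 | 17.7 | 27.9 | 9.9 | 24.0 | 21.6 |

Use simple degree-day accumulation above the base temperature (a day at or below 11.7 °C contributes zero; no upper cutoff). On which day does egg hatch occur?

Daily DD above 11.7 °C: 9.5, 13.5, 12.9, 19.2, 4.5, 8.9, 15.6, 12.7, 6.0, 16.2, 0.0, 12.3, 9.9.
Cumulative: 9.5, 23.0, 35.9, 55.1, 59.6, 68.5, 84.1, 96.8, 102.8, 119.0, 119.0, 131.3, 141.2.
The total first reaches 122 DD on day 12.

day 12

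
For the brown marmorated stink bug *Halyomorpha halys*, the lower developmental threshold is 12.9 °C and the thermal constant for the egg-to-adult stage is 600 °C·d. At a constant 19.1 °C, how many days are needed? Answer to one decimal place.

96.8 days

Daily accumulation = 19.1 − 12.9 = 6.2 DD/day.
Duration = 600 / 6.2 = 96.774 ≈ 96.8 days.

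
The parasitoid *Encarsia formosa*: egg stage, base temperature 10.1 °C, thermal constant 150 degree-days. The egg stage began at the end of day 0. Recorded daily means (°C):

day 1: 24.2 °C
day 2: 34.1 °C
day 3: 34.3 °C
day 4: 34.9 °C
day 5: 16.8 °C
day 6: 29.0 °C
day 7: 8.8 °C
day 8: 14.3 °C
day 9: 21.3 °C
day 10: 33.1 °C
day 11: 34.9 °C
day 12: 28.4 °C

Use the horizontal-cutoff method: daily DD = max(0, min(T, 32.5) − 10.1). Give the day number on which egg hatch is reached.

day 11

Daily DD above 10.1 °C (capped at 22.4): 14.1, 22.4, 22.4, 22.4, 6.7, 18.9, 0.0, 4.2, 11.2, 22.4, 22.4, 18.3.
Cumulative: 14.1, 36.5, 58.9, 81.3, 88.0, 106.9, 106.9, 111.1, 122.3, 144.7, 167.1, 185.4.
The total first reaches 150 DD on day 11.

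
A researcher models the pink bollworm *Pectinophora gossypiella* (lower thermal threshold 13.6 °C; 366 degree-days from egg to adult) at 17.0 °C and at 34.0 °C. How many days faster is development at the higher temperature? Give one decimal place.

89.7 days

At 17.0 °C: 366 / (17.0 − 13.6) = 366 / 3.4 = 107.647 d.
At 34.0 °C: 366 / (34.0 − 13.6) = 366 / 20.4 = 17.941 d.
Difference = |107.647 − 17.941| = 89.706 ≈ 89.7 days.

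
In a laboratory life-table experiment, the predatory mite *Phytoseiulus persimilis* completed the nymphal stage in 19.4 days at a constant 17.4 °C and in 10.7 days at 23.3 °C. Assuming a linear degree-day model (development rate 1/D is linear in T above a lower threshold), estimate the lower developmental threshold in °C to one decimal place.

10.1 °C

Under the model K = D·(T − T_b), so D₁·(T₁ − T_b) = D₂·(T₂ − T_b).
19.4·(17.4 − T_b) = 10.7·(23.3 − T_b)
T_b = (19.4·17.4 − 10.7·23.3) / (19.4 − 10.7) = 88.25 / 8.7 = 10.144 °C ≈ 10.1 °C.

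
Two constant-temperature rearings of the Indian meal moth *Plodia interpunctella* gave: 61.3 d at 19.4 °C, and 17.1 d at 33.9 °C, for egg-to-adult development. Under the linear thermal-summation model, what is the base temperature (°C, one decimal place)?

13.8 °C

Under the model K = D·(T − T_b), so D₁·(T₁ − T_b) = D₂·(T₂ − T_b).
61.3·(19.4 − T_b) = 17.1·(33.9 − T_b)
T_b = (61.3·19.4 − 17.1·33.9) / (61.3 − 17.1) = 609.53 / 44.2 = 13.790 °C ≈ 13.8 °C.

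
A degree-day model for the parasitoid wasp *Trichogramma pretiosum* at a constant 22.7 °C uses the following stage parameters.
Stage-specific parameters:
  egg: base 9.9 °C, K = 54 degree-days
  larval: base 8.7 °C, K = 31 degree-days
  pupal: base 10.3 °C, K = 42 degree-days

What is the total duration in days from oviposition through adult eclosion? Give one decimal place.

egg: 54 / (22.7 − 9.9) = 54 / 12.8 = 4.219 d.
larval: 31 / (22.7 − 8.7) = 31 / 14.0 = 2.214 d.
pupal: 42 / (22.7 − 10.3) = 42 / 12.4 = 3.387 d.
Sum = 9.820 ≈ 9.8 days.

9.8 days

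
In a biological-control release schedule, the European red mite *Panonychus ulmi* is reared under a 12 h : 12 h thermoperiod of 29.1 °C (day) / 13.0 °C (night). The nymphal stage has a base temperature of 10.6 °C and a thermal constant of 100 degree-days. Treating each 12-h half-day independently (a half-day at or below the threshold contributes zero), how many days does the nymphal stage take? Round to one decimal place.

9.6 days

Day half: max(0, 29.1 − 10.6) × 0.5 = 18.5 × 0.5 = 9.25 DD.
Night half: max(0, 13.0 − 10.6) × 0.5 = 2.4 × 0.5 = 1.20 DD.
Per 24 h: 10.45 DD/day.
Duration = 100 / 10.45 = 9.569 ≈ 9.6 days.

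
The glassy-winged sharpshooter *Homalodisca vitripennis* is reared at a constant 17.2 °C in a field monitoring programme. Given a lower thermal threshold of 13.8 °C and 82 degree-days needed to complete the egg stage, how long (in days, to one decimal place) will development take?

Daily accumulation = 17.2 − 13.8 = 3.4 DD/day.
Duration = 82 / 3.4 = 24.118 ≈ 24.1 days.

24.1 days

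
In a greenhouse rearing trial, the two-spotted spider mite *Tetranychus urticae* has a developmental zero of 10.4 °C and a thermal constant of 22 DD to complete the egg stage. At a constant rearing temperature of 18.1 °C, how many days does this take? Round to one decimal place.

2.9 days

Daily accumulation = 18.1 − 10.4 = 7.7 DD/day.
Duration = 22 / 7.7 = 2.857 ≈ 2.9 days.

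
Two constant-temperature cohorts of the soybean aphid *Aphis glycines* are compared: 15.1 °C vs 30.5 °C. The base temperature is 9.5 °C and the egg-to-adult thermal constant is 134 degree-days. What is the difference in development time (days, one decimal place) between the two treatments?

At 15.1 °C: 134 / (15.1 − 9.5) = 134 / 5.6 = 23.929 d.
At 30.5 °C: 134 / (30.5 − 9.5) = 134 / 21.0 = 6.381 d.
Difference = |23.929 − 6.381| = 17.548 ≈ 17.5 days.

17.5 days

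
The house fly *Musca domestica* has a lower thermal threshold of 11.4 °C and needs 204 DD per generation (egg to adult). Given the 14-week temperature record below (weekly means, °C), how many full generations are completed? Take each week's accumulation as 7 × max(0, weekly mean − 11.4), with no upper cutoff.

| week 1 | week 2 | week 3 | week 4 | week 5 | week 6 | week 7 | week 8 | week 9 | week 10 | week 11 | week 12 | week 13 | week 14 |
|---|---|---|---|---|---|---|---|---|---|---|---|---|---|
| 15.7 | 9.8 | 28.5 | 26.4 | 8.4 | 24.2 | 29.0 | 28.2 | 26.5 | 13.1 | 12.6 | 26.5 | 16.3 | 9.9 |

4 generations

Weekly DD (7 × max(0, T̄ − 11.4)): 30.1, 0.0, 119.7, 105.0, 0.0, 89.6, 123.2, 117.6, 105.7, 11.9, 8.4, 105.7, 34.3, 0.0.
Season total = 851.2 DD.
Complete generations = ⌊851.2 / 204⌋ = 4.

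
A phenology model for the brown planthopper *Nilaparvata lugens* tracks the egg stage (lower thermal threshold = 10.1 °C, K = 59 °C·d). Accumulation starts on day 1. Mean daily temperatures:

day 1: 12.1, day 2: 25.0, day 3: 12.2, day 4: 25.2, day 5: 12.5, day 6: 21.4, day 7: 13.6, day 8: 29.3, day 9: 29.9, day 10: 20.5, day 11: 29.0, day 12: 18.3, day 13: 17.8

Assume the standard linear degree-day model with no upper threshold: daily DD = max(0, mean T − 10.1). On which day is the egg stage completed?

day 8

Daily DD above 10.1 °C: 2.0, 14.9, 2.1, 15.1, 2.4, 11.3, 3.5, 19.2, 19.8, 10.4, 18.9, 8.2, 7.7.
Cumulative: 2.0, 16.9, 19.0, 34.1, 36.5, 47.8, 51.3, 70.5, 90.3, 100.7, 119.6, 127.8, 135.5.
The total first reaches 59 DD on day 8.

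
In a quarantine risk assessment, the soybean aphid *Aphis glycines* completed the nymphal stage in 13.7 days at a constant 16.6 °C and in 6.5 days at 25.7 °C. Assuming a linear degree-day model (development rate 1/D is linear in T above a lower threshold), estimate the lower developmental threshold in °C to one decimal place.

Under the model K = D·(T − T_b), so D₁·(T₁ − T_b) = D₂·(T₂ − T_b).
13.7·(16.6 − T_b) = 6.5·(25.7 − T_b)
T_b = (13.7·16.6 − 6.5·25.7) / (13.7 − 6.5) = 60.37 / 7.2 = 8.385 °C ≈ 8.4 °C.

8.4 °C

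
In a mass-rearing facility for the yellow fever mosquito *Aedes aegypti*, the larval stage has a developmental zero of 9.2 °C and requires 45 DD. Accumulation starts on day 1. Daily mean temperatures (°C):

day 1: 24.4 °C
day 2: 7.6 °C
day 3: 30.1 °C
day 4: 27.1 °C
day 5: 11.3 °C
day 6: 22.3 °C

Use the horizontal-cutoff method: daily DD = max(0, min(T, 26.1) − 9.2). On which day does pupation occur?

day 4

Daily DD above 9.2 °C (capped at 16.9): 15.2, 0.0, 16.9, 16.9, 2.1, 13.1.
Cumulative: 15.2, 15.2, 32.1, 49.0, 51.1, 64.2.
The total first reaches 45 DD on day 4.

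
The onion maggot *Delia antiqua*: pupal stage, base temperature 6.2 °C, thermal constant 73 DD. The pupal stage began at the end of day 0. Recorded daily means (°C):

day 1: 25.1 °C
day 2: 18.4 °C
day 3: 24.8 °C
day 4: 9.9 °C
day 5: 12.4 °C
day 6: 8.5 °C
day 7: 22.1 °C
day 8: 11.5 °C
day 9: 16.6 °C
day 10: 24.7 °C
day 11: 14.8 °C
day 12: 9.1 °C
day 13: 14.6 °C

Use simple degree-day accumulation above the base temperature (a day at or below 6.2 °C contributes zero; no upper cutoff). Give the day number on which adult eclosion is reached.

Daily DD above 6.2 °C: 18.9, 12.2, 18.6, 3.7, 6.2, 2.3, 15.9, 5.3, 10.4, 18.5, 8.6, 2.9, 8.4.
Cumulative: 18.9, 31.1, 49.7, 53.4, 59.6, 61.9, 77.8, 83.1, 93.5, 112.0, 120.6, 123.5, 131.9.
The total first reaches 73 DD on day 7.

day 7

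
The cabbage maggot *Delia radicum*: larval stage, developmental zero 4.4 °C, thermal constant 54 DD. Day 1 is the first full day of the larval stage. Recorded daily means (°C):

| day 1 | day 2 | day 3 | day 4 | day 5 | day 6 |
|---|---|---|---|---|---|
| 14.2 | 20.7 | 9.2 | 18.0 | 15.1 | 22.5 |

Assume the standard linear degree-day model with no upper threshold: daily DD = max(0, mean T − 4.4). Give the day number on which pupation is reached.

day 5

Daily DD above 4.4 °C: 9.8, 16.3, 4.8, 13.6, 10.7, 18.1.
Cumulative: 9.8, 26.1, 30.9, 44.5, 55.2, 73.3.
The total first reaches 54 DD on day 5.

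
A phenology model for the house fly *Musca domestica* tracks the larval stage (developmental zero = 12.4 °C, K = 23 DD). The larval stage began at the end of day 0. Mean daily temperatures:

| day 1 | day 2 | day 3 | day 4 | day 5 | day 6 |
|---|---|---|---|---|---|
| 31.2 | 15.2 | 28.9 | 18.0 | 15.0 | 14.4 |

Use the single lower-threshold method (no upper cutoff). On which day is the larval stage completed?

Daily DD above 12.4 °C: 18.8, 2.8, 16.5, 5.6, 2.6, 2.0.
Cumulative: 18.8, 21.6, 38.1, 43.7, 46.3, 48.3.
The total first reaches 23 DD on day 3.

day 3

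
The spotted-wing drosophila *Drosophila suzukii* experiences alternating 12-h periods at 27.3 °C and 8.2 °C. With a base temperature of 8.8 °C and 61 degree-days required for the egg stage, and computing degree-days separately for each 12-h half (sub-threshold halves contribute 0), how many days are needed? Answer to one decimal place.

Day half: max(0, 27.3 − 8.8) × 0.5 = 18.5 × 0.5 = 9.25 DD.
Night half: max(0, 8.2 − 8.8) × 0.5 = 0.0 × 0.5 = 0.00 DD.
Per 24 h: 9.25 DD/day.
Duration = 61 / 9.25 = 6.595 ≈ 6.6 days.

6.6 days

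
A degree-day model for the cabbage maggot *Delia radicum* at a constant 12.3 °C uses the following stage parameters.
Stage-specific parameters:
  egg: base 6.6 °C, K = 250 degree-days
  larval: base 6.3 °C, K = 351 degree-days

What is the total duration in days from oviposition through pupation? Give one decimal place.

egg: 250 / (12.3 − 6.6) = 250 / 5.7 = 43.860 d.
larval: 351 / (12.3 − 6.3) = 351 / 6.0 = 58.500 d.
Sum = 102.360 ≈ 102.4 days.

102.4 days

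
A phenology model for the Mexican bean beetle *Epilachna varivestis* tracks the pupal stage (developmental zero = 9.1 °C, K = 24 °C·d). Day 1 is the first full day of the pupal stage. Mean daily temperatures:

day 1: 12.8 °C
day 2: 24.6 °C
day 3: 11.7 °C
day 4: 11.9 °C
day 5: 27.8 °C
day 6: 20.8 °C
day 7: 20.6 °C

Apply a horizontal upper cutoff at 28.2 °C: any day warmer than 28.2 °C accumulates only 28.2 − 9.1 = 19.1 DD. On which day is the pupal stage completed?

day 4

Daily DD above 9.1 °C (capped at 19.1): 3.7, 15.5, 2.6, 2.8, 18.7, 11.7, 11.5.
Cumulative: 3.7, 19.2, 21.8, 24.6, 43.3, 55.0, 66.5.
The total first reaches 24 DD on day 4.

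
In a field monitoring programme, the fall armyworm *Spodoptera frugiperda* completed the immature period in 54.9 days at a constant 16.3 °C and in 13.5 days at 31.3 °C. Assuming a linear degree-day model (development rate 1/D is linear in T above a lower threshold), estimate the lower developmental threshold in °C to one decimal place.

Under the model K = D·(T − T_b), so D₁·(T₁ − T_b) = D₂·(T₂ − T_b).
54.9·(16.3 − T_b) = 13.5·(31.3 − T_b)
T_b = (54.9·16.3 − 13.5·31.3) / (54.9 − 13.5) = 472.32 / 41.4 = 11.409 °C ≈ 11.4 °C.

11.4 °C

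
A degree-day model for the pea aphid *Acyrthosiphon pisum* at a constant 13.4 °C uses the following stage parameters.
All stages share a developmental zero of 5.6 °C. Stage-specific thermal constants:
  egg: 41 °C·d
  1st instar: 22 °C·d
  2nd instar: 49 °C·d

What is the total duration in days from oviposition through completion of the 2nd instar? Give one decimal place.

14.4 days

Daily accumulation at 13.4 °C = 13.4 − 5.6 = 7.8 DD/day.
Total K = 41 + 22 + 49 = 112 DD.
Total duration = 112 / 7.8 = 14.359 ≈ 14.4 days.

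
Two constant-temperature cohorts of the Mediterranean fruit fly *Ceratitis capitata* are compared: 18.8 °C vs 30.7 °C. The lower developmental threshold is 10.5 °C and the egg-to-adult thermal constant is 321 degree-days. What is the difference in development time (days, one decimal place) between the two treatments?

22.8 days

At 18.8 °C: 321 / (18.8 − 10.5) = 321 / 8.3 = 38.675 d.
At 30.7 °C: 321 / (30.7 − 10.5) = 321 / 20.2 = 15.891 d.
Difference = |38.675 − 15.891| = 22.784 ≈ 22.8 days.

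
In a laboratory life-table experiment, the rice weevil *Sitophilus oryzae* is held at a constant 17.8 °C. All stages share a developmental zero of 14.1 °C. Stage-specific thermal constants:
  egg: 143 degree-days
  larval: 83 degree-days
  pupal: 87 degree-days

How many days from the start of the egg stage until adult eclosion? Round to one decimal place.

84.6 days

Daily accumulation at 17.8 °C = 17.8 − 14.1 = 3.7 DD/day.
Total K = 143 + 83 + 87 = 313 DD.
Total duration = 313 / 3.7 = 84.595 ≈ 84.6 days.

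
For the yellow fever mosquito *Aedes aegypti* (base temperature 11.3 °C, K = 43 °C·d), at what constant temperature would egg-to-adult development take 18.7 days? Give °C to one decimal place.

13.6 °C

Required daily accumulation = 43 / 18.7 = 2.299 DD/day.
T = T_base + 2.299 = 11.3 + 2.299 = 13.599 ≈ 13.6 °C.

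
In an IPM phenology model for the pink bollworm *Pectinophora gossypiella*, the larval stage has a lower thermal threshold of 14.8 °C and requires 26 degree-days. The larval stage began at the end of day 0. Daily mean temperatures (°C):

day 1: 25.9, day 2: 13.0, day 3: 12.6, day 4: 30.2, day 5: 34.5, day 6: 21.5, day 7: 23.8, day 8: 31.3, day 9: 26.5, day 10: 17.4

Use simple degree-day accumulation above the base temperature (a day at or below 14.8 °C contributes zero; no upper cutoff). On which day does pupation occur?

Daily DD above 14.8 °C: 11.1, 0.0, 0.0, 15.4, 19.7, 6.7, 9.0, 16.5, 11.7, 2.6.
Cumulative: 11.1, 11.1, 11.1, 26.5, 46.2, 52.9, 61.9, 78.4, 90.1, 92.7.
The total first reaches 26 DD on day 4.

day 4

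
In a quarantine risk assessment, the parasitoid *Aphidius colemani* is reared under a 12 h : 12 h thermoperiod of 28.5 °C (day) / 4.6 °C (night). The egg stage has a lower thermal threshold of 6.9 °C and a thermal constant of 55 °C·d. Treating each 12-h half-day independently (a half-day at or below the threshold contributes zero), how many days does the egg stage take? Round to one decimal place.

5.1 days

Day half: max(0, 28.5 − 6.9) × 0.5 = 21.6 × 0.5 = 10.80 DD.
Night half: max(0, 4.6 − 6.9) × 0.5 = 0.0 × 0.5 = 0.00 DD.
Per 24 h: 10.80 DD/day.
Duration = 55 / 10.80 = 5.093 ≈ 5.1 days.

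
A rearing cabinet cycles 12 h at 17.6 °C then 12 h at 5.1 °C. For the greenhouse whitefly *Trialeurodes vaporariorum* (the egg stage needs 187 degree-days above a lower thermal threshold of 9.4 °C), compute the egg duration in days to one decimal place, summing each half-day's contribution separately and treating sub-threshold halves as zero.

45.6 days

Day half: max(0, 17.6 − 9.4) × 0.5 = 8.2 × 0.5 = 4.10 DD.
Night half: max(0, 5.1 − 9.4) × 0.5 = 0.0 × 0.5 = 0.00 DD.
Per 24 h: 4.10 DD/day.
Duration = 187 / 4.10 = 45.610 ≈ 45.6 days.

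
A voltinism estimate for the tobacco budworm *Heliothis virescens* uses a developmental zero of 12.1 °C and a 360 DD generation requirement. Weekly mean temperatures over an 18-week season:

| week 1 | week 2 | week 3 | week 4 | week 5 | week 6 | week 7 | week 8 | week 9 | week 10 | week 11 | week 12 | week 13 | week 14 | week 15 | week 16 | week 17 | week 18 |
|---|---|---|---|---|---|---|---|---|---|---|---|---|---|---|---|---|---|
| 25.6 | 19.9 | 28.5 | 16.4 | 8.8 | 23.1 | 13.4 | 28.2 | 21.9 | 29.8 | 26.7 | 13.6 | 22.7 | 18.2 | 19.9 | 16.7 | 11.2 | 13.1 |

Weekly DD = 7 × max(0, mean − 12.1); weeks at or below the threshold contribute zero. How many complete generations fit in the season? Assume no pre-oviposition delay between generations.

2 generations

Weekly DD (7 × max(0, T̄ − 12.1)): 94.5, 54.6, 114.8, 30.1, 0.0, 77.0, 9.1, 112.7, 68.6, 123.9, 102.2, 10.5, 74.2, 42.7, 54.6, 32.2, 0.0, 7.0.
Season total = 1008.7 DD.
Complete generations = ⌊1008.7 / 360⌋ = 2.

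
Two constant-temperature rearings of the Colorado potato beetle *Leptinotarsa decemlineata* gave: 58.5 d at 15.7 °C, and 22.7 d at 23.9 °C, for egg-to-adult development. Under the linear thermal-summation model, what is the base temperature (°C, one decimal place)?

Under the model K = D·(T − T_b), so D₁·(T₁ − T_b) = D₂·(T₂ − T_b).
58.5·(15.7 − T_b) = 22.7·(23.9 − T_b)
T_b = (58.5·15.7 − 22.7·23.9) / (58.5 − 22.7) = 375.92 / 35.8 = 10.501 °C ≈ 10.5 °C.

10.5 °C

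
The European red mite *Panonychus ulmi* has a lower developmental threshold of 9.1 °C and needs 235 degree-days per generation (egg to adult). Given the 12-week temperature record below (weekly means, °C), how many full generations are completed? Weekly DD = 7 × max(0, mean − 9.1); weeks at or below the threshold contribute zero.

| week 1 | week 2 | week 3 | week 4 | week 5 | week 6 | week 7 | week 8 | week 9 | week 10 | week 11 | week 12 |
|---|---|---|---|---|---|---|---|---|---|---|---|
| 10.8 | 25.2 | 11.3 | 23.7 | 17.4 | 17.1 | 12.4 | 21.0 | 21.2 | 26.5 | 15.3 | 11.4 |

3 generations

Weekly DD (7 × max(0, T̄ − 9.1)): 11.9, 112.7, 15.4, 102.2, 58.1, 56.0, 23.1, 83.3, 84.7, 121.8, 43.4, 16.1.
Season total = 728.7 DD.
Complete generations = ⌊728.7 / 235⌋ = 3.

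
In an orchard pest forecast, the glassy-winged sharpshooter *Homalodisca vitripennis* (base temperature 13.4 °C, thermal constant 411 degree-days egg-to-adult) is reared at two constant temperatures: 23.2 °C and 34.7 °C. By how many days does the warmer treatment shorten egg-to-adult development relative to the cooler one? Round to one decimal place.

At 23.2 °C: 411 / (23.2 − 13.4) = 411 / 9.8 = 41.939 d.
At 34.7 °C: 411 / (34.7 − 13.4) = 411 / 21.3 = 19.296 d.
Difference = |41.939 − 19.296| = 22.643 ≈ 22.6 days.

22.6 days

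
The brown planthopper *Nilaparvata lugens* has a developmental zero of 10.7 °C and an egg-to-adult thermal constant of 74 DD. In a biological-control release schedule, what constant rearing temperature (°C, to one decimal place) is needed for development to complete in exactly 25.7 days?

Required daily accumulation = 74 / 25.7 = 2.879 DD/day.
T = T_base + 2.879 = 10.7 + 2.879 = 13.579 ≈ 13.6 °C.

13.6 °C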